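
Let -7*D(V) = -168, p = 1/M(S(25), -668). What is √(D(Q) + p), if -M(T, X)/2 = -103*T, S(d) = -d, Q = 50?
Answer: √25461394/1030 ≈ 4.8990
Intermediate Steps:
M(T, X) = 206*T (M(T, X) = -(-206)*T = 206*T)
p = -1/5150 (p = 1/(206*(-1*25)) = 1/(206*(-25)) = 1/(-5150) = -1/5150 ≈ -0.00019417)
D(V) = 24 (D(V) = -⅐*(-168) = 24)
√(D(Q) + p) = √(24 - 1/5150) = √(123599/5150) = √25461394/1030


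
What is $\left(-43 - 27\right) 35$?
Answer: $-2450$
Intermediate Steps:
$\left(-43 - 27\right) 35 = \left(-70\right) 35 = -2450$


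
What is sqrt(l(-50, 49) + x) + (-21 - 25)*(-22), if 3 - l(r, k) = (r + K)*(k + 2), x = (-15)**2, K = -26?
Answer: 1012 + 6*sqrt(114) ≈ 1076.1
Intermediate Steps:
x = 225
l(r, k) = 3 - (-26 + r)*(2 + k) (l(r, k) = 3 - (r - 26)*(k + 2) = 3 - (-26 + r)*(2 + k))
sqrt(l(-50, 49) + x) + (-21 - 25)*(-22) = sqrt((55 - 2*(-50) + 26*49 - 1*49*(-50)) + 225) + (-21 - 25)*(-22) = sqrt((55 + 100 + 1274 + 2450) + 225) - 46*(-22) = sqrt(3879 + 225) + 1012 = sqrt(4104) + 1012 = 6*sqrt(114) + 1012 = 1012 + 6*sqrt(114)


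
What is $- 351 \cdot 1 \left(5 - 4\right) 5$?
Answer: $-1755$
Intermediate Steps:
$- 351 \cdot 1 \left(5 - 4\right) 5 = - 351 \cdot 1 \cdot 1 \cdot 5 = - 351 \cdot 1 \cdot 5 = \left(-351\right) 5 = -1755$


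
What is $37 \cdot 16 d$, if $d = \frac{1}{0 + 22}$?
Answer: $\frac{296}{11} \approx 26.909$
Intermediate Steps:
$d = \frac{1}{22} \approx 0.045455$
$37 \cdot 16 d = 37 \cdot 16 \cdot \frac{1}{22} = 592 \cdot \frac{1}{22} = \frac{296}{11}$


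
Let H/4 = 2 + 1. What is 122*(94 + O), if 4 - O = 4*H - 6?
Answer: 6832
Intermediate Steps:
H = 12 (H = 4*(2 + 1) = 4*3 = 12)
O = -38 (O = 4 - (4*12 - 6) = 4 - (48 - 6) = 4 - 1*42 = 4 - 42 = -38)
122*(94 + O) = 122*(94 - 38) = 122*56 = 6832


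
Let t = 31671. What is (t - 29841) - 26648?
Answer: -24818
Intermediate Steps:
(t - 29841) - 26648 = (31671 - 29841) - 26648 = 1830 - 26648 = -24818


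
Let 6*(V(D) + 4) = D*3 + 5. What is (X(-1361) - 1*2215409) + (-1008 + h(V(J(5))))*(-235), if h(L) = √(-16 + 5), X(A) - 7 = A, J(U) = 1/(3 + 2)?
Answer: -1979883 - 235*I*√11 ≈ -1.9799e+6 - 779.41*I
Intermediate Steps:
J(U) = ⅕ (J(U) = 1/5 = ⅕)
X(A) = 7 + A
V(D) = -19/6 + D/2 (V(D) = -4 + (D*3 + 5)/6 = -4 + (3*D + 5)/6 = -4 + (5 + 3*D)/6 = -4 + (⅚ + D/2) = -19/6 + D/2)
h(L) = I*√11 (h(L) = √(-11) = I*√11)
(X(-1361) - 1*2215409) + (-1008 + h(V(J(5))))*(-235) = ((7 - 1361) - 1*2215409) + (-1008 + I*√11)*(-235) = (-1354 - 2215409) + (236880 - 235*I*√11) = -2216763 + (236880 - 235*I*√11) = -1979883 - 235*I*√11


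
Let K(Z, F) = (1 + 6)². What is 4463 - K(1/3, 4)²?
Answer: 2062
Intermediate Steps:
K(Z, F) = 49 (K(Z, F) = 7² = 49)
4463 - K(1/3, 4)² = 4463 - 1*49² = 4463 - 1*2401 = 4463 - 2401 = 2062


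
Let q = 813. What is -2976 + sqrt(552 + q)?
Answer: -2976 + sqrt(1365) ≈ -2939.1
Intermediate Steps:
-2976 + sqrt(552 + q) = -2976 + sqrt(552 + 813) = -2976 + sqrt(1365)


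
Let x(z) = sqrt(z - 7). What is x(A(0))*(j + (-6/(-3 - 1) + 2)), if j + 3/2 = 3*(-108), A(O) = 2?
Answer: -322*I*sqrt(5) ≈ -720.01*I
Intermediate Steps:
x(z) = sqrt(-7 + z)
j = -651/2 (j = -3/2 + 3*(-108) = -3/2 - 324 = -651/2 ≈ -325.50)
x(A(0))*(j + (-6/(-3 - 1) + 2)) = sqrt(-7 + 2)*(-651/2 + (-6/(-3 - 1) + 2)) = sqrt(-5)*(-651/2 + (-6/(-4) + 2)) = (I*sqrt(5))*(-651/2 + (-1/4*(-6) + 2)) = (I*sqrt(5))*(-651/2 + (3/2 + 2)) = (I*sqrt(5))*(-651/2 + 7/2) = (I*sqrt(5))*(-322) = -322*I*sqrt(5)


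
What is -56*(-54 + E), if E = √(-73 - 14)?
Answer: 3024 - 56*I*√87 ≈ 3024.0 - 522.33*I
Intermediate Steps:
E = I*√87 (E = √(-87) = I*√87 ≈ 9.3274*I)
-56*(-54 + E) = -56*(-54 + I*√87) = 3024 - 56*I*√87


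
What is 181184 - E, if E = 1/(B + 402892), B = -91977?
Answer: 56332823359/310915 ≈ 1.8118e+5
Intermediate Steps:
E = 1/310915 (E = 1/(-91977 + 402892) = 1/310915 ≈ 3.2163e-6)
181184 - E = 181184 - 1*1/310915 = 181184 - 1/310915 = 56332823359/310915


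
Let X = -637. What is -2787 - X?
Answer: -2150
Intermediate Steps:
-2787 - X = -2787 - 1*(-637) = -2787 + 637 = -2150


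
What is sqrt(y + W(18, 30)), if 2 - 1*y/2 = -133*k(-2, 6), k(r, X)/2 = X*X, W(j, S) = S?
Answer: sqrt(19186) ≈ 138.51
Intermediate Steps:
k(r, X) = 2*X**2 (k(r, X) = 2*(X*X) = 2*X**2)
y = 19156 (y = 4 - (-266)*2*6**2 = 4 - (-266)*2*36 = 4 - (-266)*72 = 4 - 2*(-9576) = 4 + 19152 = 19156)
sqrt(y + W(18, 30)) = sqrt(19156 + 30) = sqrt(19186)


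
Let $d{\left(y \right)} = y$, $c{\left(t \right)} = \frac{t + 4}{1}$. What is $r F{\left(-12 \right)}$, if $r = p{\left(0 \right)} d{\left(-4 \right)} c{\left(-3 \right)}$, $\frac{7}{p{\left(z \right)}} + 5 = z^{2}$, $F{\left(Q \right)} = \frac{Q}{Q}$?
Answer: $\frac{28}{5} \approx 5.6$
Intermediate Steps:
$c{\left(t \right)} = 4 + t$ ($c{\left(t \right)} = \left(4 + t\right) 1 = 4 + t$)
$F{\left(Q \right)} = 1$
$p{\left(z \right)} = \frac{7}{-5 + z^{2}}$
$r = \frac{28}{5}$ ($r = \frac{7}{-5 + 0^{2}} \left(-4\right) \left(4 - 3\right) = \frac{7}{-5 + 0} \left(-4\right) 1 = \frac{7}{-5} \left(-4\right) 1 = 7 \left(- \frac{1}{5}\right) \left(-4\right) 1 = \left(- \frac{7}{5}\right) \left(-4\right) 1 = \frac{28}{5} \cdot 1 = \frac{28}{5} \approx 5.6$)
$r F{\left(-12 \right)} = \frac{28}{5} \cdot 1 = \frac{28}{5}$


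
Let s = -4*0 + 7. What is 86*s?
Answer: 602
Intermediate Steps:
s = 7 (s = 0 + 7 = 7)
86*s = 86*7 = 602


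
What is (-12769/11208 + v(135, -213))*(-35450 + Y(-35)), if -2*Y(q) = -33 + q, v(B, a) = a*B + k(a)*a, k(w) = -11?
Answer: 1310562284555/1401 ≈ 9.3545e+8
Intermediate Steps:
v(B, a) = -11*a + B*a (v(B, a) = a*B - 11*a = B*a - 11*a = -11*a + B*a)
Y(q) = 33/2 - q/2 (Y(q) = -(-33 + q)/2 = 33/2 - q/2)
(-12769/11208 + v(135, -213))*(-35450 + Y(-35)) = (-12769/11208 - 213*(-11 + 135))*(-35450 + (33/2 - ½*(-35))) = (-12769*1/11208 - 213*124)*(-35450 + (33/2 + 35/2)) = (-12769/11208 - 26412)*(-35450 + 34) = -296038465/11208*(-35416) = 1310562284555/1401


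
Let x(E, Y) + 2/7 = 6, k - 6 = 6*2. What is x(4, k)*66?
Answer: 2640/7 ≈ 377.14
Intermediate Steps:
k = 18 (k = 6 + 6*2 = 6 + 12 = 18)
x(E, Y) = 40/7 (x(E, Y) = -2/7 + 6 = 40/7)
x(4, k)*66 = (40/7)*66 = 2640/7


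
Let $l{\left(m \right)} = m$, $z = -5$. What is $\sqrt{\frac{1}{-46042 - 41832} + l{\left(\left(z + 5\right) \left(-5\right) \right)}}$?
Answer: $\frac{i \sqrt{87874}}{87874} \approx 0.0033734 i$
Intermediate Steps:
$\sqrt{\frac{1}{-46042 - 41832} + l{\left(\left(z + 5\right) \left(-5\right) \right)}} = \sqrt{\frac{1}{-46042 - 41832} + \left(-5 + 5\right) \left(-5\right)} = \sqrt{\frac{1}{-87874} + 0 \left(-5\right)} = \sqrt{- \frac{1}{87874} + 0} = \sqrt{- \frac{1}{87874}} = \frac{i \sqrt{87874}}{87874}$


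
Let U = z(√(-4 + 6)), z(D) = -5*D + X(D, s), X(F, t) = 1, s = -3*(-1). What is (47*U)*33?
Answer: 1551 - 7755*√2 ≈ -9416.2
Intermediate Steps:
s = 3
z(D) = 1 - 5*D (z(D) = -5*D + 1 = 1 - 5*D)
U = 1 - 5*√2 (U = 1 - 5*√(-4 + 6) = 1 - 5*√2 ≈ -6.0711)
(47*U)*33 = (47*(1 - 5*√2))*33 = (47 - 235*√2)*33 = 1551 - 7755*√2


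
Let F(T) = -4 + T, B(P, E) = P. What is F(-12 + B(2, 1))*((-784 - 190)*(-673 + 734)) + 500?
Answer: 832296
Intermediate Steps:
F(-12 + B(2, 1))*((-784 - 190)*(-673 + 734)) + 500 = (-4 + (-12 + 2))*((-784 - 190)*(-673 + 734)) + 500 = (-4 - 10)*(-974*61) + 500 = -14*(-59414) + 500 = 831796 + 500 = 832296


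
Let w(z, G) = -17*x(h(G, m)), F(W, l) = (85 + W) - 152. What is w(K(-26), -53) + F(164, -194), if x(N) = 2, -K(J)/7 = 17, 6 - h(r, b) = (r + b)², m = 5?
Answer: 63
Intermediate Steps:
h(r, b) = 6 - (b + r)² (h(r, b) = 6 - (r + b)² = 6 - (b + r)²)
F(W, l) = -67 + W
K(J) = -119 (K(J) = -7*17 = -119)
w(z, G) = -34 (w(z, G) = -17*2 = -34)
w(K(-26), -53) + F(164, -194) = -34 + (-67 + 164) = -34 + 97 = 63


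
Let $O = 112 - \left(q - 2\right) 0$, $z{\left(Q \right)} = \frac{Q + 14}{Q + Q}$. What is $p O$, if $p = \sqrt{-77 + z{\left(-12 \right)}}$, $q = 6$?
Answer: $\frac{280 i \sqrt{111}}{3} \approx 983.33 i$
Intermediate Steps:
$z{\left(Q \right)} = \frac{14 + Q}{2 Q}$
$O = 112$ ($O = 112 - \left(6 - 2\right) 0 = 112 - 4 \cdot 0 = 112 - 0 = 112 + 0 = 112$)
$p = \frac{5 i \sqrt{111}}{6}$ ($p = \sqrt{-77 + \frac{14 - 12}{2 \left(-12\right)}} = \sqrt{-77 + \frac{1}{2} \left(- \frac{1}{12}\right) 2} = \sqrt{-77 - \frac{1}{12}} = \sqrt{- \frac{925}{12}} = \frac{5 i \sqrt{111}}{6} \approx 8.7797 i$)
$p O = \frac{5 i \sqrt{111}}{6} \cdot 112 = \frac{280 i \sqrt{111}}{3}$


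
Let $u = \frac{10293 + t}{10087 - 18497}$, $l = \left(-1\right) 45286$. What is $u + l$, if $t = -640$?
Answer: $- \frac{380864913}{8410} \approx -45287.0$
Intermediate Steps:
$l = -45286$
$u = - \frac{9653}{8410}$ ($u = \frac{10293 - 640}{10087 - 18497} = \frac{9653}{-8410} = 9653 \left(- \frac{1}{8410}\right) = - \frac{9653}{8410} \approx -1.1478$)
$u + l = - \frac{9653}{8410} - 45286 = - \frac{380864913}{8410}$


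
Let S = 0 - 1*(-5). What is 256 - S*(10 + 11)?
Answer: 151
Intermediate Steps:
S = 5 (S = 0 + 5 = 5)
256 - S*(10 + 11) = 256 - 5*(10 + 11) = 256 - 5*21 = 256 - 1*105 = 256 - 105 = 151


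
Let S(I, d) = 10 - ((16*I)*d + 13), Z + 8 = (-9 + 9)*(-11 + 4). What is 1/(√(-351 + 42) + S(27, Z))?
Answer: 1151/3974506 - I*√309/11923518 ≈ 0.0002896 - 1.4743e-6*I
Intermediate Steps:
Z = -8 (Z = -8 + (-9 + 9)*(-11 + 4) = -8 + 0*(-7) = -8 + 0 = -8)
S(I, d) = -3 - 16*I*d (S(I, d) = 10 - (16*I*d + 13) = 10 - (13 + 16*I*d) = 10 + (-13 - 16*I*d) = -3 - 16*I*d)
1/(√(-351 + 42) + S(27, Z)) = 1/(√(-351 + 42) + (-3 - 16*27*(-8))) = 1/(√(-309) + (-3 + 3456)) = 1/(I*√309 + 3453) = 1/(3453 + I*√309)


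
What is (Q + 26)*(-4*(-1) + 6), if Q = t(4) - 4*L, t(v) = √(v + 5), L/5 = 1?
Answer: 90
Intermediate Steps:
L = 5 (L = 5*1 = 5)
t(v) = √(5 + v)
Q = -17 (Q = √(5 + 4) - 4*5 = √9 - 20 = 3 - 20 = -17)
(Q + 26)*(-4*(-1) + 6) = (-17 + 26)*(-4*(-1) + 6) = 9*(4 + 6) = 9*10 = 90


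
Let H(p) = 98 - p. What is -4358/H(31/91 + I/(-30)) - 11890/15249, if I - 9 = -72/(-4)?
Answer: -61540581430/1367667561 ≈ -44.997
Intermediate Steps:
I = 27 (I = 9 - 72/(-4) = 9 - 72*(-1/4) = 9 + 18 = 27)
-4358/H(31/91 + I/(-30)) - 11890/15249 = -4358/(98 - (31/91 + 27/(-30))) - 11890/15249 = -4358/(98 - (31*(1/91) + 27*(-1/30))) - 11890*1/15249 = -4358/(98 - (31/91 - 9/10)) - 11890/15249 = -4358/(98 - 1*(-509/910)) - 11890/15249 = -4358/(98 + 509/910) - 11890/15249 = -4358/89689/910 - 11890/15249 = -4358*910/89689 - 11890/15249 = -3965780/89689 - 11890/15249 = -61540581430/1367667561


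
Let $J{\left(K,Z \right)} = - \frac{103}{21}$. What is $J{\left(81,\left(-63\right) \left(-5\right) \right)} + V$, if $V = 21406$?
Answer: $\frac{449423}{21} \approx 21401.0$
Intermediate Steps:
$J{\left(K,Z \right)} = - \frac{103}{21}$ ($J{\left(K,Z \right)} = \left(-103\right) \frac{1}{21} = - \frac{103}{21}$)
$J{\left(81,\left(-63\right) \left(-5\right) \right)} + V = - \frac{103}{21} + 21406 = \frac{449423}{21}$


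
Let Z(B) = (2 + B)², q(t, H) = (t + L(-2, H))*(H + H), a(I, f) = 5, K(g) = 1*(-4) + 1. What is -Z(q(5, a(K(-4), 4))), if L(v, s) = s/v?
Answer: -729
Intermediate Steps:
K(g) = -3 (K(g) = -4 + 1 = -3)
q(t, H) = 2*H*(t - H/2) (q(t, H) = (t + H/(-2))*(H + H) = (t + H*(-½))*(2*H) = (t - H/2)*(2*H) = 2*H*(t - H/2))
-Z(q(5, a(K(-4), 4))) = -(2 + 5*(-1*5 + 2*5))² = -(2 + 5*(-5 + 10))² = -(2 + 5*5)² = -(2 + 25)² = -1*27² = -1*729 = -729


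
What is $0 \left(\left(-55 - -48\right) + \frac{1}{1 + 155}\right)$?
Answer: $0$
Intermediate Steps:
$0 \left(\left(-55 - -48\right) + \frac{1}{1 + 155}\right) = 0 \left(\left(-55 + 48\right) + \frac{1}{156}\right) = 0 \left(-7 + \frac{1}{156}\right) = 0 \left(- \frac{1091}{156}\right) = 0$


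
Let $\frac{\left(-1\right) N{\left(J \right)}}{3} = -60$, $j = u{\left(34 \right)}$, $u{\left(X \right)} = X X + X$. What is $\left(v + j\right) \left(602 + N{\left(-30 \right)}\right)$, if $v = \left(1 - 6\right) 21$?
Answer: $848470$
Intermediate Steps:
$u{\left(X \right)} = X + X^{2}$ ($u{\left(X \right)} = X^{2} + X = X + X^{2}$)
$j = 1190$ ($j = 34 \left(1 + 34\right) = 34 \cdot 35 = 1190$)
$N{\left(J \right)} = 180$ ($N{\left(J \right)} = \left(-3\right) \left(-60\right) = 180$)
$v = -105$ ($v = \left(-5\right) 21 = -105$)
$\left(v + j\right) \left(602 + N{\left(-30 \right)}\right) = \left(-105 + 1190\right) \left(602 + 180\right) = 1085 \cdot 782 = 848470$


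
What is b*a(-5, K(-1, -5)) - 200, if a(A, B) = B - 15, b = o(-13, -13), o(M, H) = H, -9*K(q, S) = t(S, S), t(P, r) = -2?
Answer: -71/9 ≈ -7.8889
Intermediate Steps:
K(q, S) = 2/9 (K(q, S) = -1/9*(-2) = 2/9)
b = -13
a(A, B) = -15 + B
b*a(-5, K(-1, -5)) - 200 = -13*(-15 + 2/9) - 200 = -13*(-133/9) - 200 = 1729/9 - 200 = -71/9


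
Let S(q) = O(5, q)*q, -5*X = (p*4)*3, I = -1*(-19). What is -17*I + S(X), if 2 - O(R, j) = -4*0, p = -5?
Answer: -299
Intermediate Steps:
I = 19
O(R, j) = 2 (O(R, j) = 2 - (-4)*0 = 2 - 1*0 = 2 + 0 = 2)
X = 12 (X = -(-5*4)*3/5 = -(-4)*3 = -1/5*(-60) = 12)
S(q) = 2*q
-17*I + S(X) = -17*19 + 2*12 = -323 + 24 = -299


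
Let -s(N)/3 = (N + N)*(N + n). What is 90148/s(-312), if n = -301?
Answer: -22537/286884 ≈ -0.078558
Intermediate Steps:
s(N) = -6*N*(-301 + N) (s(N) = -3*(N + N)*(N - 301) = -3*2*N*(-301 + N) = -6*N*(-301 + N))
90148/s(-312) = 90148/((6*(-312)*(301 - 1*(-312)))) = 90148/((6*(-312)*(301 + 312))) = 90148/((6*(-312)*613)) = 90148/(-1147536) = 90148*(-1/1147536) = -22537/286884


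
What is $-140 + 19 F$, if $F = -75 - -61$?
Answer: $-406$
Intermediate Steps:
$F = -14$ ($F = -75 + 61 = -14$)
$-140 + 19 F = -140 + 19 \left(-14\right) = -140 - 266 = -406$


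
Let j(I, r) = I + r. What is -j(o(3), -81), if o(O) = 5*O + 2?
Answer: 64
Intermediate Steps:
o(O) = 2 + 5*O
-j(o(3), -81) = -((2 + 5*3) - 81) = -((2 + 15) - 81) = -(17 - 81) = -1*(-64) = 64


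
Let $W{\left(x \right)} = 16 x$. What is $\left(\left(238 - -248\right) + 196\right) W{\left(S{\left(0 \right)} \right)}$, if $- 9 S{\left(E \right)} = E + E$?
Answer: $0$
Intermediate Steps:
$S{\left(E \right)} = - \frac{2 E}{9}$ ($S{\left(E \right)} = - \frac{E + E}{9} = - \frac{2 E}{9}$)
$\left(\left(238 - -248\right) + 196\right) W{\left(S{\left(0 \right)} \right)} = \left(\left(238 - -248\right) + 196\right) 16 \left(\left(- \frac{2}{9}\right) 0\right) = \left(\left(238 + 248\right) + 196\right) 16 \cdot 0 = \left(486 + 196\right) 0 = 682 \cdot 0 = 0$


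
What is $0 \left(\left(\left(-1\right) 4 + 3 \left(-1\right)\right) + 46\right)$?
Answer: $0$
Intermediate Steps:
$0 \left(\left(\left(-1\right) 4 + 3 \left(-1\right)\right) + 46\right) = 0 \left(\left(-4 - 3\right) + 46\right) = 0 \left(-7 + 46\right) = 0 \cdot 39 = 0$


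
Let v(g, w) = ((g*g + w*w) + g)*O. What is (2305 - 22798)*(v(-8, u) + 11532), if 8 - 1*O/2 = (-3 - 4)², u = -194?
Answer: 63102291516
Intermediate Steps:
O = -82 (O = 16 - 2*(-3 - 4)² = 16 - 2*(-7)² = 16 - 2*49 = 16 - 98 = -82)
v(g, w) = -82*g - 82*g² - 82*w² (v(g, w) = ((g*g + w*w) + g)*(-82) = ((g² + w²) + g)*(-82) = (g + g² + w²)*(-82) = -82*g - 82*g² - 82*w²)
(2305 - 22798)*(v(-8, u) + 11532) = (2305 - 22798)*((-82*(-8) - 82*(-8)² - 82*(-194)²) + 11532) = -20493*((656 - 82*64 - 82*37636) + 11532) = -20493*((656 - 5248 - 3086152) + 11532) = -20493*(-3090744 + 11532) = -20493*(-3079212) = 63102291516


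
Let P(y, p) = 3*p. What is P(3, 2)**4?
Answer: 1296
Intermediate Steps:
P(3, 2)**4 = (3*2)**4 = 6**4 = 1296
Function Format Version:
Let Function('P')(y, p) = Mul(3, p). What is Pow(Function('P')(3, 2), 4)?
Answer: 1296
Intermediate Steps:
Pow(Function('P')(3, 2), 4) = Pow(Mul(3, 2), 4) = Pow(6, 4) = 1296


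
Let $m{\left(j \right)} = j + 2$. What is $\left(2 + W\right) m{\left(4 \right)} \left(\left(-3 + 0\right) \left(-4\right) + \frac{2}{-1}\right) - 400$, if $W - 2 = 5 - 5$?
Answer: $-160$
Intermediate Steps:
$m{\left(j \right)} = 2 + j$
$W = 2$ ($W = 2 + \left(5 - 5\right) = 2 + 0 = 2$)
$\left(2 + W\right) m{\left(4 \right)} \left(\left(-3 + 0\right) \left(-4\right) + \frac{2}{-1}\right) - 400 = \left(2 + 2\right) \left(2 + 4\right) \left(\left(-3 + 0\right) \left(-4\right) + \frac{2}{-1}\right) - 400 = 4 \cdot 6 \left(\left(-3\right) \left(-4\right) + 2 \left(-1\right)\right) - 400 = 4 \cdot 6 \left(12 - 2\right) - 400 = 4 \cdot 6 \cdot 10 - 400 = 4 \cdot 60 - 400 = 240 - 400 = -160$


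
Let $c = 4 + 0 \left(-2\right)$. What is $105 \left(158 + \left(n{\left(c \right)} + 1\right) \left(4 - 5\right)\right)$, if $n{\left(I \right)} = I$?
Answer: $16065$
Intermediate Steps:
$c = 4$ ($c = 4 + 0 = 4$)
$105 \left(158 + \left(n{\left(c \right)} + 1\right) \left(4 - 5\right)\right) = 105 \left(158 + \left(4 + 1\right) \left(4 - 5\right)\right) = 105 \left(158 + 5 \left(4 - 5\right)\right) = 105 \left(158 + 5 \left(-1\right)\right) = 105 \left(158 - 5\right) = 105 \cdot 153 = 16065$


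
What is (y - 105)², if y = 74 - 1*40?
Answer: 5041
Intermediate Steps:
y = 34 (y = 74 - 40 = 34)
(y - 105)² = (34 - 105)² = (-71)² = 5041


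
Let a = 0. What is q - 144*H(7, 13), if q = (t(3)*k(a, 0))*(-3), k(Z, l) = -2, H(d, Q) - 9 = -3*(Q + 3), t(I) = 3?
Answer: 5634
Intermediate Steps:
H(d, Q) = -3*Q (H(d, Q) = 9 - 3*(Q + 3) = 9 - 3*(3 + Q) = 9 + (-9 - 3*Q) = -3*Q)
q = 18 (q = (3*(-2))*(-3) = -6*(-3) = 18)
q - 144*H(7, 13) = 18 - (-432)*13 = 18 - 144*(-39) = 18 + 5616 = 5634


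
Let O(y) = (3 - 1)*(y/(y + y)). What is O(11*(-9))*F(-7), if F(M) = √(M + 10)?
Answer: √3 ≈ 1.7320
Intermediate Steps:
F(M) = √(10 + M)
O(y) = 1 (O(y) = 2*(y/((2*y))) = 2*(y*(1/(2*y))) = 2*(½) = 1)
O(11*(-9))*F(-7) = 1*√(10 - 7) = 1*√3 = √3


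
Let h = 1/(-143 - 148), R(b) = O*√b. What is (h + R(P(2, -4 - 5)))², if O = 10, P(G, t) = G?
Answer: 16936201/84681 - 20*√2/291 ≈ 199.90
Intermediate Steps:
R(b) = 10*√b
h = -1/291 (h = 1/(-291) = -1/291 ≈ -0.0034364)
(h + R(P(2, -4 - 5)))² = (-1/291 + 10*√2)²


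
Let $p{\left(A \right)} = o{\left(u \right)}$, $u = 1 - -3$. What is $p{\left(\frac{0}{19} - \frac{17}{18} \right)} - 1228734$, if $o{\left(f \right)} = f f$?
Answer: $-1228718$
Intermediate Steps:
$u = 4$ ($u = 1 + 3 = 4$)
$o{\left(f \right)} = f^{2}$
$p{\left(A \right)} = 16$ ($p{\left(A \right)} = 4^{2} = 16$)
$p{\left(\frac{0}{19} - \frac{17}{18} \right)} - 1228734 = 16 - 1228734 = -1228718$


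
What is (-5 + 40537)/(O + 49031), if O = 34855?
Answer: 20266/41943 ≈ 0.48318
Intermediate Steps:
(-5 + 40537)/(O + 49031) = (-5 + 40537)/(34855 + 49031) = 40532/83886 = 40532*(1/83886) = 20266/41943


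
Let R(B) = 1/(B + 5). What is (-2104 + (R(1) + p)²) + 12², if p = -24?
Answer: -50111/36 ≈ -1392.0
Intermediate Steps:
R(B) = 1/(5 + B)
(-2104 + (R(1) + p)²) + 12² = (-2104 + (1/(5 + 1) - 24)²) + 12² = (-2104 + (1/6 - 24)²) + 144 = (-2104 + (⅙ - 24)²) + 144 = (-2104 + (-143/6)²) + 144 = (-2104 + 20449/36) + 144 = -55295/36 + 144 = -50111/36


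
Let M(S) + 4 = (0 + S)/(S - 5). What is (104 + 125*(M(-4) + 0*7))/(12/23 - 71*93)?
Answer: 70472/1366713 ≈ 0.051563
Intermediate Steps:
M(S) = -4 + S/(-5 + S) (M(S) = -4 + (0 + S)/(S - 5) = -4 + S/(-5 + S))
(104 + 125*(M(-4) + 0*7))/(12/23 - 71*93) = (104 + 125*((20 - 3*(-4))/(-5 - 4) + 0*7))/(12/23 - 71*93) = (104 + 125*((20 + 12)/(-9) + 0))/(12*(1/23) - 6603) = (104 + 125*(-1/9*32 + 0))/(12/23 - 6603) = (104 + 125*(-32/9 + 0))/(-151857/23) = (104 + 125*(-32/9))*(-23/151857) = (104 - 4000/9)*(-23/151857) = -3064/9*(-23/151857) = 70472/1366713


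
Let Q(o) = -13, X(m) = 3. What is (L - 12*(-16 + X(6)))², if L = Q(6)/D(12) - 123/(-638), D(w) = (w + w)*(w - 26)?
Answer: 280412272615225/11488409856 ≈ 24408.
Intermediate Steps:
D(w) = 2*w*(-26 + w) (D(w) = (2*w)*(-26 + w) = 2*w*(-26 + w))
L = 24811/107184 (L = -13*1/(24*(-26 + 12)) - 123/(-638) = -13/(2*12*(-14)) - 123*(-1/638) = -13/(-336) + 123/638 = -13*(-1/336) + 123/638 = 13/336 + 123/638 = 24811/107184 ≈ 0.23148)
(L - 12*(-16 + X(6)))² = (24811/107184 - 12*(-16 + 3))² = (24811/107184 - 12*(-13))² = (24811/107184 + 156)² = (16745515/107184)² = 280412272615225/11488409856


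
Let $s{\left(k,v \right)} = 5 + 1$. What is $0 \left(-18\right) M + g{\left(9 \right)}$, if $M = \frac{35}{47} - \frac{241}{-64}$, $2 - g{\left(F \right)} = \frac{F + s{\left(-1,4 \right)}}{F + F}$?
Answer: $\frac{7}{6} \approx 1.1667$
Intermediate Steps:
$s{\left(k,v \right)} = 6$
$g{\left(F \right)} = 2 - \frac{6 + F}{2 F}$ ($g{\left(F \right)} = 2 - \frac{F + 6}{F + F} = 2 - \frac{6 + F}{2 F}$)
$M = \frac{13567}{3008}$ ($M = 35 \cdot \frac{1}{47} - - \frac{241}{64} = \frac{35}{47} + \frac{241}{64} = \frac{13567}{3008} \approx 4.5103$)
$0 \left(-18\right) M + g{\left(9 \right)} = 0 \left(-18\right) \frac{13567}{3008} + \left(\frac{3}{2} - \frac{3}{9}\right) = 0 \cdot \frac{13567}{3008} + \left(\frac{3}{2} - \frac{1}{3}\right) = 0 + \left(\frac{3}{2} - \frac{1}{3}\right) = 0 + \frac{7}{6} = \frac{7}{6}$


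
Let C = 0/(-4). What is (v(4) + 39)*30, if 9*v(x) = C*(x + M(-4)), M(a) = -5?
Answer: 1170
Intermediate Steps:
C = 0 (C = 0*(-¼) = 0)
v(x) = 0 (v(x) = (0*(x - 5))/9 = (0*(-5 + x))/9 = (⅑)*0 = 0)
(v(4) + 39)*30 = (0 + 39)*30 = 39*30 = 1170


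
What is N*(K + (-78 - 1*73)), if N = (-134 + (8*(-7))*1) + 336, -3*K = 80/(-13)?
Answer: -848114/39 ≈ -21747.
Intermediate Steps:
K = 80/39 (K = -80/(3*(-13)) = -80*(-1)/(3*13) = -1/3*(-80/13) = 80/39 ≈ 2.0513)
N = 146 (N = (-134 - 56*1) + 336 = (-134 - 56) + 336 = -190 + 336 = 146)
N*(K + (-78 - 1*73)) = 146*(80/39 + (-78 - 1*73)) = 146*(80/39 + (-78 - 73)) = 146*(80/39 - 151) = 146*(-5809/39) = -848114/39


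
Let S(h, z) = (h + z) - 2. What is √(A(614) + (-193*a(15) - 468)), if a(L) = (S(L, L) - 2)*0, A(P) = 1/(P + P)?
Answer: I*√176433821/614 ≈ 21.633*I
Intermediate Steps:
S(h, z) = -2 + h + z
A(P) = 1/(2*P)
a(L) = 0 (a(L) = ((-2 + L + L) - 2)*0 = ((-2 + 2*L) - 2)*0 = (-4 + 2*L)*0 = 0)
√(A(614) + (-193*a(15) - 468)) = √((½)/614 + (-193*0 - 468)) = √((½)*(1/614) + (0 - 468)) = √(1/1228 - 468) = √(-574703/1228) = I*√176433821/614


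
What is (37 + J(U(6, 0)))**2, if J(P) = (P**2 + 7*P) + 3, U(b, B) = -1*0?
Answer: 1600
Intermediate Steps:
U(b, B) = 0
J(P) = 3 + P**2 + 7*P
(37 + J(U(6, 0)))**2 = (37 + (3 + 0**2 + 7*0))**2 = (37 + (3 + 0 + 0))**2 = (37 + 3)**2 = 40**2 = 1600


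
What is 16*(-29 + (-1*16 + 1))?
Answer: -704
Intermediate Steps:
16*(-29 + (-1*16 + 1)) = 16*(-29 + (-16 + 1)) = 16*(-29 - 15) = 16*(-44) = -704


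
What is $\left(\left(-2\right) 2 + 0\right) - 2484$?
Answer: $-2488$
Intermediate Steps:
$\left(\left(-2\right) 2 + 0\right) - 2484 = \left(-4 + 0\right) - 2484 = -4 - 2484 = -2488$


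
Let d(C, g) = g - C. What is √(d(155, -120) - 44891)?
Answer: I*√45166 ≈ 212.52*I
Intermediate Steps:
√(d(155, -120) - 44891) = √((-120 - 1*155) - 44891) = √((-120 - 155) - 44891) = √(-275 - 44891) = √(-45166) = I*√45166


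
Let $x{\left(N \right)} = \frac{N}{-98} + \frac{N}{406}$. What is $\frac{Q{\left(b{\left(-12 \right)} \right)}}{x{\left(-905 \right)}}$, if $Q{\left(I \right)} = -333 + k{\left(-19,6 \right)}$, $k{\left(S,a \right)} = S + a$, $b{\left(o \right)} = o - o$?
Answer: $- \frac{491666}{9955} \approx -49.389$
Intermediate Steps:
$b{\left(o \right)} = 0$
$x{\left(N \right)} = - \frac{11 N}{1421}$ ($x{\left(N \right)} = N \left(- \frac{1}{98}\right) + N \frac{1}{406} = - \frac{N}{98} + \frac{N}{406} = - \frac{11 N}{1421}$)
$Q{\left(I \right)} = -346$ ($Q{\left(I \right)} = -333 + \left(-19 + 6\right) = -333 - 13 = -346$)
$\frac{Q{\left(b{\left(-12 \right)} \right)}}{x{\left(-905 \right)}} = - \frac{346}{\left(- \frac{11}{1421}\right) \left(-905\right)} = - \frac{346}{\frac{9955}{1421}} = \left(-346\right) \frac{1421}{9955} = - \frac{491666}{9955}$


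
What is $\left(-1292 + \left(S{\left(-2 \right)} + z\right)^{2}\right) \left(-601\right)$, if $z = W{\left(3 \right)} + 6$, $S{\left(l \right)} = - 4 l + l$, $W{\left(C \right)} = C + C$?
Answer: $581768$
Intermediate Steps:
$W{\left(C \right)} = 2 C$
$S{\left(l \right)} = - 3 l$
$z = 12$ ($z = 2 \cdot 3 + 6 = 6 + 6 = 12$)
$\left(-1292 + \left(S{\left(-2 \right)} + z\right)^{2}\right) \left(-601\right) = \left(-1292 + \left(\left(-3\right) \left(-2\right) + 12\right)^{2}\right) \left(-601\right) = \left(-1292 + \left(6 + 12\right)^{2}\right) \left(-601\right) = \left(-1292 + 18^{2}\right) \left(-601\right) = \left(-1292 + 324\right) \left(-601\right) = \left(-968\right) \left(-601\right) = 581768$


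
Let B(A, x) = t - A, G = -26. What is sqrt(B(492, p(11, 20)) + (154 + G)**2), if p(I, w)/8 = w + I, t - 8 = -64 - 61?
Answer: 5*sqrt(631) ≈ 125.60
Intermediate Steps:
t = -117 (t = 8 + (-64 - 61) = 8 - 125 = -117)
p(I, w) = 8*I + 8*w (p(I, w) = 8*(w + I) = 8*(I + w) = 8*I + 8*w)
B(A, x) = -117 - A
sqrt(B(492, p(11, 20)) + (154 + G)**2) = sqrt((-117 - 1*492) + (154 - 26)**2) = sqrt((-117 - 492) + 128**2) = sqrt(-609 + 16384) = sqrt(15775) = 5*sqrt(631)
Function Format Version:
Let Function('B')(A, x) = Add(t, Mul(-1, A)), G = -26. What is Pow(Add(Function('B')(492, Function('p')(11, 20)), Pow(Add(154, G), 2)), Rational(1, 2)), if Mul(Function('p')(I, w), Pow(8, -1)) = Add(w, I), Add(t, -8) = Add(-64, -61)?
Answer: Mul(5, Pow(631, Rational(1, 2))) ≈ 125.60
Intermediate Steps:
t = -117 (t = Add(8, Add(-64, -61)) = Add(8, -125) = -117)
Function('p')(I, w) = Add(Mul(8, I), Mul(8, w)) (Function('p')(I, w) = Mul(8, Add(w, I)) = Mul(8, Add(I, w)) = Add(Mul(8, I), Mul(8, w)))
Function('B')(A, x) = Add(-117, Mul(-1, A))
Pow(Add(Function('B')(492, Function('p')(11, 20)), Pow(Add(154, G), 2)), Rational(1, 2)) = Pow(Add(Add(-117, Mul(-1, 492)), Pow(Add(154, -26), 2)), Rational(1, 2)) = Pow(Add(Add(-117, -492), Pow(128, 2)), Rational(1, 2)) = Pow(Add(-609, 16384), Rational(1, 2)) = Pow(15775, Rational(1, 2)) = Mul(5, Pow(631, Rational(1, 2)))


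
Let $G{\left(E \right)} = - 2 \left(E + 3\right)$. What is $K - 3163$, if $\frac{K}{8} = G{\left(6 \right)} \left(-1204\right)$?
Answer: $170213$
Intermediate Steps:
$G{\left(E \right)} = -6 - 2 E$ ($G{\left(E \right)} = - 2 \left(3 + E\right) = -6 - 2 E$)
$K = 173376$ ($K = 8 \left(-6 - 12\right) \left(-1204\right) = 8 \left(\left(-18\right) \left(-1204\right)\right) = 8 \cdot 21672 = 173376$)
$K - 3163 = 173376 - 3163 = 170213$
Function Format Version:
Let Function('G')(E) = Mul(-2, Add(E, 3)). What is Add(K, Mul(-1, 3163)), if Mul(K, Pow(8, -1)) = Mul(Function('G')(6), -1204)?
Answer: 170213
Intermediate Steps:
Function('G')(E) = Add(-6, Mul(-2, E)) (Function('G')(E) = Mul(-2, Add(3, E)) = Add(-6, Mul(-2, E)))
K = 173376 (K = Mul(8, Mul(Add(-6, Mul(-2, 6)), -1204)) = Mul(8, Mul(Add(-6, -12), -1204)) = Mul(8, Mul(-18, -1204)) = Mul(8, 21672) = 173376)
Add(K, Mul(-1, 3163)) = Add(173376, Mul(-1, 3163)) = Add(173376, -3163) = 170213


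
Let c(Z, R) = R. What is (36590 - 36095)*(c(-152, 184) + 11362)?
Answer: 5715270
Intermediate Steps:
(36590 - 36095)*(c(-152, 184) + 11362) = (36590 - 36095)*(184 + 11362) = 495*11546 = 5715270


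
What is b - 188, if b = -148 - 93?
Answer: -429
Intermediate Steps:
b = -241
b - 188 = -241 - 188 = -429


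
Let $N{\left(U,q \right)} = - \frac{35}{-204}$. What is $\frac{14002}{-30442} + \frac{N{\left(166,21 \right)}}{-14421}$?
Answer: $- \frac{20596662619}{44778416364} \approx -0.45997$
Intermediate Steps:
$N{\left(U,q \right)} = \frac{35}{204}$ ($N{\left(U,q \right)} = \left(-35\right) \left(- \frac{1}{204}\right) = \frac{35}{204}$)
$\frac{14002}{-30442} + \frac{N{\left(166,21 \right)}}{-14421} = \frac{14002}{-30442} + \frac{35}{204 \left(-14421\right)} = 14002 \left(- \frac{1}{30442}\right) + \frac{35}{204} \left(- \frac{1}{14421}\right) = - \frac{7001}{15221} - \frac{35}{2941884} = - \frac{20596662619}{44778416364}$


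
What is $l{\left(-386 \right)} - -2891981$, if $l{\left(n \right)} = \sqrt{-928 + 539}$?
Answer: $2891981 + i \sqrt{389} \approx 2.892 \cdot 10^{6} + 19.723 i$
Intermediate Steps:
$l{\left(n \right)} = i \sqrt{389}$ ($l{\left(n \right)} = \sqrt{-389} = i \sqrt{389}$)
$l{\left(-386 \right)} - -2891981 = i \sqrt{389} - -2891981 = i \sqrt{389} + 2891981 = 2891981 + i \sqrt{389}$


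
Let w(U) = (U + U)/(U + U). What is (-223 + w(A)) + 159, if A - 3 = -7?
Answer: -63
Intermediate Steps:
A = -4 (A = 3 - 7 = -4)
w(U) = 1 (w(U) = (2*U)/((2*U)) = (2*U)*(1/(2*U)) = 1)
(-223 + w(A)) + 159 = (-223 + 1) + 159 = -222 + 159 = -63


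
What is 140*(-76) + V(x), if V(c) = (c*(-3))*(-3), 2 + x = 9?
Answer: -10577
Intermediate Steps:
x = 7 (x = -2 + 9 = 7)
V(c) = 9*c (V(c) = -3*c*(-3) = 9*c)
140*(-76) + V(x) = 140*(-76) + 9*7 = -10640 + 63 = -10577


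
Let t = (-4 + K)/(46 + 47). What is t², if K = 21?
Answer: 289/8649 ≈ 0.033414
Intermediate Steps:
t = 17/93 (t = (-4 + 21)/(46 + 47) = 17/93 ≈ 0.18280)
t² = (17/93)² = 289/8649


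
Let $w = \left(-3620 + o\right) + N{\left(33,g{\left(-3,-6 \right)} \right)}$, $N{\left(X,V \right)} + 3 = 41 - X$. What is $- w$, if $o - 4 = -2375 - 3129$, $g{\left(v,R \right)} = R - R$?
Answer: $9115$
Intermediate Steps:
$g{\left(v,R \right)} = 0$
$N{\left(X,V \right)} = 38 - X$ ($N{\left(X,V \right)} = -3 - \left(-41 + X\right) = 38 - X$)
$o = -5500$ ($o = 4 - 5504 = -5500$)
$w = -9115$ ($w = \left(-3620 - 5500\right) + \left(38 - 33\right) = -9120 + \left(38 - 33\right) = -9120 + 5 = -9115$)
$- w = \left(-1\right) \left(-9115\right) = 9115$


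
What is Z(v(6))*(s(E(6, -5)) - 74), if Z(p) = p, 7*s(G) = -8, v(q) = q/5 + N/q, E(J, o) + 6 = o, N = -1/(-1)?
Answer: -10783/105 ≈ -102.70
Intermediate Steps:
N = 1 (N = -1*(-1) = 1)
E(J, o) = -6 + o
v(q) = 1/q + q/5 (v(q) = q/5 + 1/q = 1/q + q/5)
s(G) = -8/7 (s(G) = (⅐)*(-8) = -8/7)
Z(v(6))*(s(E(6, -5)) - 74) = (1/6 + (⅕)*6)*(-8/7 - 74) = (⅙ + 6/5)*(-526/7) = (41/30)*(-526/7) = -10783/105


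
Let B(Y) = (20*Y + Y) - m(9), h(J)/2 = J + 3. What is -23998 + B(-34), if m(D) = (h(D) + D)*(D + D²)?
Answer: -27682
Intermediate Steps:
h(J) = 6 + 2*J (h(J) = 2*(J + 3) = 2*(3 + J) = 6 + 2*J)
m(D) = (6 + 3*D)*(D + D²) (m(D) = ((6 + 2*D) + D)*(D + D²) = (6 + 3*D)*(D + D²))
B(Y) = -2970 + 21*Y (B(Y) = (20*Y + Y) - 3*9*(2 + 9² + 3*9) = 21*Y - 3*9*(2 + 81 + 27) = 21*Y - 3*9*110 = 21*Y - 1*2970 = 21*Y - 2970 = -2970 + 21*Y)
-23998 + B(-34) = -23998 + (-2970 + 21*(-34)) = -23998 + (-2970 - 714) = -23998 - 3684 = -27682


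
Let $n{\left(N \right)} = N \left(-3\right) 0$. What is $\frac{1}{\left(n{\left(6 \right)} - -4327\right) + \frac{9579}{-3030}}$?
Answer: $\frac{1010}{4367077} \approx 0.00023128$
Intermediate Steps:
$n{\left(N \right)} = 0$ ($n{\left(N \right)} = - 3 N 0 = 0$)
$\frac{1}{\left(n{\left(6 \right)} - -4327\right) + \frac{9579}{-3030}} = \frac{1}{\left(0 - -4327\right) + \frac{9579}{-3030}} = \frac{1}{\left(0 + 4327\right) + 9579 \left(- \frac{1}{3030}\right)} = \frac{1}{4327 - \frac{3193}{1010}} = \frac{1}{\frac{4367077}{1010}} = \frac{1010}{4367077}$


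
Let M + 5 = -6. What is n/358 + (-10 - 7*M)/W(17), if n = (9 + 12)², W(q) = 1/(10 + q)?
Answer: 648063/358 ≈ 1810.2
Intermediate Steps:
M = -11 (M = -5 - 6 = -11)
n = 441 (n = 21² = 441)
n/358 + (-10 - 7*M)/W(17) = 441/358 + (-10 - 7*(-11))/(1/(10 + 17)) = 441*(1/358) + (-10 + 77)/(1/27) = 441/358 + 67/(1/27) = 441/358 + 67*27 = 441/358 + 1809 = 648063/358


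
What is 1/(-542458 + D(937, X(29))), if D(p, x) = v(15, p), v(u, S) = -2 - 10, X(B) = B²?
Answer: -1/542470 ≈ -1.8434e-6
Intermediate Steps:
v(u, S) = -12
D(p, x) = -12
1/(-542458 + D(937, X(29))) = 1/(-542458 - 12) = 1/(-542470) = -1/542470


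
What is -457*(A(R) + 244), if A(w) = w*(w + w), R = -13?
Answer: -265974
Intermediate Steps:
A(w) = 2*w² (A(w) = w*(2*w) = 2*w²)
-457*(A(R) + 244) = -457*(2*(-13)² + 244) = -457*(2*169 + 244) = -457*(338 + 244) = -457*582 = -265974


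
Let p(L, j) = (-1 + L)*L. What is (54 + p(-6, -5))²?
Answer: 9216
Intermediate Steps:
p(L, j) = L*(-1 + L)
(54 + p(-6, -5))² = (54 - 6*(-1 - 6))² = (54 - 6*(-7))² = (54 + 42)² = 96² = 9216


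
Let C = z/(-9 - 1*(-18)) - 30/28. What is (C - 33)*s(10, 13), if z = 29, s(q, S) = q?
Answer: -19435/63 ≈ -308.49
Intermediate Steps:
C = 271/126 (C = 29/(-9 - 1*(-18)) - 30/28 = 29/(-9 + 18) - 30*1/28 = 29/9 - 15/14 = 271/126 ≈ 2.1508)
(C - 33)*s(10, 13) = (271/126 - 33)*10 = -3887/126*10 = -19435/63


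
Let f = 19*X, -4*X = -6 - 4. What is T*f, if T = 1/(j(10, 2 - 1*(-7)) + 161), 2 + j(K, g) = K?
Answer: 95/338 ≈ 0.28106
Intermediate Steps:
X = 5/2 (X = -(-6 - 4)/4 = -¼*(-10) = 5/2 ≈ 2.5000)
j(K, g) = -2 + K
f = 95/2 (f = 19*(5/2) = 95/2 ≈ 47.500)
T = 1/169 (T = 1/((-2 + 10) + 161) = 1/(8 + 161) = 1/169 ≈ 0.0059172)
T*f = (1/169)*(95/2) = 95/338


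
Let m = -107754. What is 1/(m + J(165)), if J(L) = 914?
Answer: -1/106840 ≈ -9.3598e-6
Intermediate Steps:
1/(m + J(165)) = 1/(-107754 + 914) = 1/(-106840) = -1/106840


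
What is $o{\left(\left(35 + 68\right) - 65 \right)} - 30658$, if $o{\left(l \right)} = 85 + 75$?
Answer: $-30498$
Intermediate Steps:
$o{\left(l \right)} = 160$
$o{\left(\left(35 + 68\right) - 65 \right)} - 30658 = 160 - 30658 = -30498$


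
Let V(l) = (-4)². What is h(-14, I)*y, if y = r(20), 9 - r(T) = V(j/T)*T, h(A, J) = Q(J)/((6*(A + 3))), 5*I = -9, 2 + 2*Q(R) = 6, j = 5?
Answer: 311/33 ≈ 9.4242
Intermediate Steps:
Q(R) = 2 (Q(R) = -1 + (½)*6 = -1 + 3 = 2)
I = -9/5 (I = (⅕)*(-9) = -9/5 ≈ -1.8000)
h(A, J) = 2/(18 + 6*A) (h(A, J) = 2/((6*(A + 3))) = 2/((6*(3 + A))) = 2/(18 + 6*A))
V(l) = 16
r(T) = 9 - 16*T
y = -311 (y = 9 - 16*20 = 9 - 320 = -311)
h(-14, I)*y = (1/(3*(3 - 14)))*(-311) = ((⅓)/(-11))*(-311) = ((⅓)*(-1/11))*(-311) = -1/33*(-311) = 311/33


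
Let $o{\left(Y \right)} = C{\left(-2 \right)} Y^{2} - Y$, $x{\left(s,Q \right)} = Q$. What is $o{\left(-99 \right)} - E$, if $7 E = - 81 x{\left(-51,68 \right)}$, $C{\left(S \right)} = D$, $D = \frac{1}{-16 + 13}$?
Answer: $- \frac{16668}{7} \approx -2381.1$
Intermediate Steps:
$D = - \frac{1}{3}$ ($D = \frac{1}{-3} = - \frac{1}{3} \approx -0.33333$)
$C{\left(S \right)} = - \frac{1}{3}$
$E = - \frac{5508}{7}$ ($E = \frac{\left(-81\right) 68}{7} = \frac{1}{7} \left(-5508\right) = - \frac{5508}{7} \approx -786.86$)
$o{\left(Y \right)} = - Y - \frac{Y^{2}}{3}$ ($o{\left(Y \right)} = - \frac{Y^{2}}{3} - Y = - Y - \frac{Y^{2}}{3}$)
$o{\left(-99 \right)} - E = \frac{1}{3} \left(-99\right) \left(-3 - -99\right) - - \frac{5508}{7} = \frac{1}{3} \left(-99\right) \left(-3 + 99\right) + \frac{5508}{7} = \frac{1}{3} \left(-99\right) 96 + \frac{5508}{7} = -3168 + \frac{5508}{7} = - \frac{16668}{7}$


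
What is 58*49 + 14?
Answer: 2856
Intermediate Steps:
58*49 + 14 = 2842 + 14 = 2856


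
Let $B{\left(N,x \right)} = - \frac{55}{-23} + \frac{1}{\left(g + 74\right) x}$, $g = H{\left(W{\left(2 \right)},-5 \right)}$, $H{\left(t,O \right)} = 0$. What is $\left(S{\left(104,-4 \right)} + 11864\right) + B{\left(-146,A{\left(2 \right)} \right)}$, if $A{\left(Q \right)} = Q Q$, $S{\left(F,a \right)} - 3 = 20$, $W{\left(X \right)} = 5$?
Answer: $\frac{80942999}{6808} \approx 11889.0$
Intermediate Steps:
$S{\left(F,a \right)} = 23$ ($S{\left(F,a \right)} = 3 + 20 = 23$)
$g = 0$
$A{\left(Q \right)} = Q^{2}$
$B{\left(N,x \right)} = \frac{55}{23} + \frac{1}{74 x}$ ($B{\left(N,x \right)} = - \frac{55}{-23} + \frac{1}{\left(0 + 74\right) x} = \left(-55\right) \left(- \frac{1}{23}\right) + \frac{1}{74 x} = \frac{55}{23} + \frac{1}{74 x}$)
$\left(S{\left(104,-4 \right)} + 11864\right) + B{\left(-146,A{\left(2 \right)} \right)} = \left(23 + 11864\right) + \frac{23 + 4070 \cdot 2^{2}}{1702 \cdot 2^{2}} = 11887 + \frac{23 + 4070 \cdot 4}{1702 \cdot 4} = 11887 + \frac{1}{1702} \cdot \frac{1}{4} \left(23 + 16280\right) = 11887 + \frac{1}{1702} \cdot \frac{1}{4} \cdot 16303 = 11887 + \frac{16303}{6808} = \frac{80942999}{6808}$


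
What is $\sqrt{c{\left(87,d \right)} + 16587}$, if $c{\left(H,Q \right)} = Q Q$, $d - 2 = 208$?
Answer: $3 \sqrt{6743} \approx 246.35$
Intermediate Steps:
$d = 210$ ($d = 2 + 208 = 210$)
$c{\left(H,Q \right)} = Q^{2}$
$\sqrt{c{\left(87,d \right)} + 16587} = \sqrt{210^{2} + 16587} = \sqrt{44100 + 16587} = \sqrt{60687} = 3 \sqrt{6743}$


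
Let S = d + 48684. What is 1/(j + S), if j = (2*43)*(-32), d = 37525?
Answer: 1/83457 ≈ 1.1982e-5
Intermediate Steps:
j = -2752 (j = 86*(-32) = -2752)
S = 86209 (S = 37525 + 48684 = 86209)
1/(j + S) = 1/(-2752 + 86209) = 1/83457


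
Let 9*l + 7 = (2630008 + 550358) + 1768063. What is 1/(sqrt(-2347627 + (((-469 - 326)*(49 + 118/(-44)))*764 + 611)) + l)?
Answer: 27216321/14965713369505 - 9*I*sqrt(3688050146)/29931426739010 ≈ 1.8186e-6 - 1.8261e-8*I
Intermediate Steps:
l = 1649474/3 (l = -7/9 + ((2630008 + 550358) + 1768063)/9 = -7/9 + (3180366 + 1768063)/9 = -7/9 + (1/9)*4948429 = -7/9 + 4948429/9 = 1649474/3 ≈ 5.4983e+5)
1/(sqrt(-2347627 + (((-469 - 326)*(49 + 118/(-44)))*764 + 611)) + l) = 1/(sqrt(-2347627 + (((-469 - 326)*(49 + 118/(-44)))*764 + 611)) + 1649474/3) = 1/(sqrt(-2347627 + (-795*(49 + 118*(-1/44))*764 + 611)) + 1649474/3) = 1/(sqrt(-2347627 + (-795*(49 - 59/22)*764 + 611)) + 1649474/3) = 1/(sqrt(-2347627 + (-795*1019/22*764 + 611)) + 1649474/3) = 1/(sqrt(-2347627 + (-810105/22*764 + 611)) + 1649474/3) = 1/(sqrt(-2347627 + (-309460110/11 + 611)) + 1649474/3) = 1/(sqrt(-2347627 - 309453389/11) + 1649474/3) = 1/(sqrt(-335277286/11) + 1649474/3) = 1/(I*sqrt(3688050146)/11 + 1649474/3) = 1/(1649474/3 + I*sqrt(3688050146)/11)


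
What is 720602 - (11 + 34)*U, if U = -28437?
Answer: 2000267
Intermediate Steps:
720602 - (11 + 34)*U = 720602 - (11 + 34)*(-28437) = 720602 - 45*(-28437) = 720602 - 1*(-1279665) = 720602 + 1279665 = 2000267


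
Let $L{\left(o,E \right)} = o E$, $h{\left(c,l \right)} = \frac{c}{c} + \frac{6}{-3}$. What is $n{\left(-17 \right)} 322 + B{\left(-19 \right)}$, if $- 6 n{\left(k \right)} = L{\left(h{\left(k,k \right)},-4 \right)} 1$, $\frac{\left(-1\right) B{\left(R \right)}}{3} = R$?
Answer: $- \frac{473}{3} \approx -157.67$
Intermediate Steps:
$B{\left(R \right)} = - 3 R$
$h{\left(c,l \right)} = -1$ ($h{\left(c,l \right)} = 1 + 6 \left(- \frac{1}{3}\right) = 1 - 2 = -1$)
$L{\left(o,E \right)} = E o$
$n{\left(k \right)} = - \frac{2}{3}$ ($n{\left(k \right)} = - \frac{\left(-4\right) \left(-1\right) 1}{6} = - \frac{4 \cdot 1}{6} = \left(- \frac{1}{6}\right) 4 = - \frac{2}{3}$)
$n{\left(-17 \right)} 322 + B{\left(-19 \right)} = \left(- \frac{2}{3}\right) 322 - -57 = - \frac{644}{3} + 57 = - \frac{473}{3}$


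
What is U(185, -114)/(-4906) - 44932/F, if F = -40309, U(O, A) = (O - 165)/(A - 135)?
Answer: 27444733894/24620616273 ≈ 1.1147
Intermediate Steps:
U(O, A) = (-165 + O)/(-135 + A)
U(185, -114)/(-4906) - 44932/F = ((-165 + 185)/(-135 - 114))/(-4906) - 44932/(-40309) = (20/(-249))*(-1/4906) - 44932*(-1/40309) = -1/249*20*(-1/4906) + 44932/40309 = -20/249*(-1/4906) + 44932/40309 = 10/610797 + 44932/40309 = 27444733894/24620616273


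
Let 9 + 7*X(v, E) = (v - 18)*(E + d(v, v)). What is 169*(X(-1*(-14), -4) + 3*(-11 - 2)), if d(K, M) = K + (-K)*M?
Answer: 11154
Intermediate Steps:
d(K, M) = K - K*M
X(v, E) = -9/7 + (-18 + v)*(E + v*(1 - v))/7 (X(v, E) = -9/7 + ((v - 18)*(E + v*(1 - v)))/7 = -9/7 + ((-18 + v)*(E + v*(1 - v)))/7 = -9/7 + (-18 + v)*(E + v*(1 - v))/7)
169*(X(-1*(-14), -4) + 3*(-11 - 2)) = 169*((-9/7 - 18/7*(-4) - (-18)*(-14)/7 - (-1*(-14))**3/7 + 19*(-1*(-14))**2/7 + (1/7)*(-4)*(-1*(-14))) + 3*(-11 - 2)) = 169*((-9/7 + 72/7 - 18/7*14 - 1/7*14**3 + (19/7)*14**2 + (1/7)*(-4)*14) + 3*(-13)) = 169*((-9/7 + 72/7 - 36 - 1/7*2744 + (19/7)*196 - 8) - 39) = 169*((-9/7 + 72/7 - 36 - 392 + 532 - 8) - 39) = 169*(105 - 39) = 169*66 = 11154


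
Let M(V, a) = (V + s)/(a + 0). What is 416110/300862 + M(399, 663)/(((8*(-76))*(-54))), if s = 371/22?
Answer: 99636325924579/72039533334912 ≈ 1.3831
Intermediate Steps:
s = 371/22 (s = 371*(1/22) = 371/22 ≈ 16.864)
M(V, a) = (371/22 + V)/a (M(V, a) = (V + 371/22)/(a + 0) = (371/22 + V)/a)
416110/300862 + M(399, 663)/(((8*(-76))*(-54))) = 416110/300862 + ((371/22 + 399)/663)/(((8*(-76))*(-54))) = 416110*(1/300862) + ((1/663)*(9149/22))/((-608*(-54))) = 208055/150431 + (9149/14586)/32832 = 208055/150431 + (9149/14586)*(1/32832) = 208055/150431 + 9149/478887552 = 99636325924579/72039533334912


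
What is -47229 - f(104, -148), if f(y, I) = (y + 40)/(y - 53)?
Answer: -802941/17 ≈ -47232.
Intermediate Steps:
f(y, I) = (40 + y)/(-53 + y)
-47229 - f(104, -148) = -47229 - (40 + 104)/(-53 + 104) = -47229 - 144/51 = -47229 - 1*48/17 = -47229 - 48/17 = -802941/17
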